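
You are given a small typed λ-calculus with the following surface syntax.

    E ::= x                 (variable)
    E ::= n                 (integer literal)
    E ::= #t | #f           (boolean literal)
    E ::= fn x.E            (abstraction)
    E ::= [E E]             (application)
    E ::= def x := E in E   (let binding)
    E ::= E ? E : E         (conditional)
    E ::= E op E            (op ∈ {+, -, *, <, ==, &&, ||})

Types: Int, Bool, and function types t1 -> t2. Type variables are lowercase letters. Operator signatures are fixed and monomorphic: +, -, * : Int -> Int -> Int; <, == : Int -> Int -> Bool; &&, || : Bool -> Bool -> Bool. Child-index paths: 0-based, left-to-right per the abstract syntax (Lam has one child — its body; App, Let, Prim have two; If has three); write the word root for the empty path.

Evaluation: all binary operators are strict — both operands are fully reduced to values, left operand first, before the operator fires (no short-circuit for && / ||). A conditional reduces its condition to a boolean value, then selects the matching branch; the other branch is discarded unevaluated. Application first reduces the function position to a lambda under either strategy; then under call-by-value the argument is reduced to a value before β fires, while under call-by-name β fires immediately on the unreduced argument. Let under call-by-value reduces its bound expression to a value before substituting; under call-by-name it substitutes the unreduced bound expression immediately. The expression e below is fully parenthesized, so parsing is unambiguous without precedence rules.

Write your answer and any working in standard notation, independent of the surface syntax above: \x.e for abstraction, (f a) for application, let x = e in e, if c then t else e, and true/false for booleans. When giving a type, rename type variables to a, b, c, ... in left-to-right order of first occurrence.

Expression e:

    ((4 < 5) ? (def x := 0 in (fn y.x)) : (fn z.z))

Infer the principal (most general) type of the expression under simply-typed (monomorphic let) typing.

Derivation:
  unify Int ~ Int
  unify Int ~ Int
  unify Bool ~ Bool
let x : Int
x : Int
\y._ : a -> Int
z : b
\z._ : b -> b
  unify a -> Int ~ b -> b
  unify a ~ b
  unify Int ~ b

Answer: Int -> Int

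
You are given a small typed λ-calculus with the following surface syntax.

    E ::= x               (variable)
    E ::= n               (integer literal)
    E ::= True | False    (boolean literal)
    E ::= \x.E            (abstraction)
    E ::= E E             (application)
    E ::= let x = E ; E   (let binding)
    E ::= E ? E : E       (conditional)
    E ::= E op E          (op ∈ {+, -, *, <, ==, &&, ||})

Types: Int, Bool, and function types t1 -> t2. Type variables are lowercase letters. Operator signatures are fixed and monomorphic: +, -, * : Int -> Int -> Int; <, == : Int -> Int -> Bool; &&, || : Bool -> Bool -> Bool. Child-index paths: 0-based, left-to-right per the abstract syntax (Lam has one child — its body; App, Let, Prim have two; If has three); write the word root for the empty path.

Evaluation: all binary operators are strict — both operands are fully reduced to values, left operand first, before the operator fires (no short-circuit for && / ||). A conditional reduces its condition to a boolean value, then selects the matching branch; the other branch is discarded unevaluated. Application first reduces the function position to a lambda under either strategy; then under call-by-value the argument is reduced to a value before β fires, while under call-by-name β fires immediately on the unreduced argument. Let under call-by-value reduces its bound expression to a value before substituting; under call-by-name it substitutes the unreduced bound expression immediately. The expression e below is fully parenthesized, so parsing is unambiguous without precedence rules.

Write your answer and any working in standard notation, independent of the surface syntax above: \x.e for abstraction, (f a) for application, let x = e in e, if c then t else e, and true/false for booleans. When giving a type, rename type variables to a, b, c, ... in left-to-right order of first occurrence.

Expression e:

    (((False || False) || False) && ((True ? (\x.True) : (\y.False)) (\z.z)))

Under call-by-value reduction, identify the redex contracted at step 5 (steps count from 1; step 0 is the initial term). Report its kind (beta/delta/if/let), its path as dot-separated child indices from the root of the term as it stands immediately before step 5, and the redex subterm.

Answer: delta at root : (false && true)

Trace:
step 0: (((false || false) || false) && ((if true then (\x.true) else (\y.false)) (\z.z)))
step 1: [delta@0.0] ((false || false) && ((if true then (\x.true) else (\y.false)) (\z.z)))
step 2: [delta@0] (false && ((if true then (\x.true) else (\y.false)) (\z.z)))
step 3: [if@1.0] (false && ((\x.true) (\z.z)))
step 4: [beta@1] (false && true)
step 5: [delta@root] false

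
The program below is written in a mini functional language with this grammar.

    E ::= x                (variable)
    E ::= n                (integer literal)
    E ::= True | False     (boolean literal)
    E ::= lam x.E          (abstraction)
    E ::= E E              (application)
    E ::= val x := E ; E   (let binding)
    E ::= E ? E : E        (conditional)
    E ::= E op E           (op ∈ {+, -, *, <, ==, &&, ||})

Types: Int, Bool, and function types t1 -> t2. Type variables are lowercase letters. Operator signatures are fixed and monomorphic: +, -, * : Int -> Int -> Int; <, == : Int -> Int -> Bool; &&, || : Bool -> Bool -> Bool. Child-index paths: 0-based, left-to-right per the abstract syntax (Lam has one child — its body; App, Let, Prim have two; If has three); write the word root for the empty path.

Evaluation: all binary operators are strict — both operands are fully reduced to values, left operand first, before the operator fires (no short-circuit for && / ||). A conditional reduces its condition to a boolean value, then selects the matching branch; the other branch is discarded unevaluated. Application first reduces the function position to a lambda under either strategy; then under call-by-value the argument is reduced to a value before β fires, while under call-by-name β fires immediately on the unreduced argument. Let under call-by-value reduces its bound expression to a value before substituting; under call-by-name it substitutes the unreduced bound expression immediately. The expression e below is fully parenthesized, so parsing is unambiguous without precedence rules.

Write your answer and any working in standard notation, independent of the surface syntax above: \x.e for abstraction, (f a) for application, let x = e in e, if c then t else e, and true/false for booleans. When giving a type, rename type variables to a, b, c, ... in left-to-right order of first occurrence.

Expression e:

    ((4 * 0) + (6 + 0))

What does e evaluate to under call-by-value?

Answer: 6

Trace:
step 0: ((4 * 0) + (6 + 0))
step 1: [delta@0] (0 + (6 + 0))
step 2: [delta@1] (0 + 6)
step 3: [delta@root] 6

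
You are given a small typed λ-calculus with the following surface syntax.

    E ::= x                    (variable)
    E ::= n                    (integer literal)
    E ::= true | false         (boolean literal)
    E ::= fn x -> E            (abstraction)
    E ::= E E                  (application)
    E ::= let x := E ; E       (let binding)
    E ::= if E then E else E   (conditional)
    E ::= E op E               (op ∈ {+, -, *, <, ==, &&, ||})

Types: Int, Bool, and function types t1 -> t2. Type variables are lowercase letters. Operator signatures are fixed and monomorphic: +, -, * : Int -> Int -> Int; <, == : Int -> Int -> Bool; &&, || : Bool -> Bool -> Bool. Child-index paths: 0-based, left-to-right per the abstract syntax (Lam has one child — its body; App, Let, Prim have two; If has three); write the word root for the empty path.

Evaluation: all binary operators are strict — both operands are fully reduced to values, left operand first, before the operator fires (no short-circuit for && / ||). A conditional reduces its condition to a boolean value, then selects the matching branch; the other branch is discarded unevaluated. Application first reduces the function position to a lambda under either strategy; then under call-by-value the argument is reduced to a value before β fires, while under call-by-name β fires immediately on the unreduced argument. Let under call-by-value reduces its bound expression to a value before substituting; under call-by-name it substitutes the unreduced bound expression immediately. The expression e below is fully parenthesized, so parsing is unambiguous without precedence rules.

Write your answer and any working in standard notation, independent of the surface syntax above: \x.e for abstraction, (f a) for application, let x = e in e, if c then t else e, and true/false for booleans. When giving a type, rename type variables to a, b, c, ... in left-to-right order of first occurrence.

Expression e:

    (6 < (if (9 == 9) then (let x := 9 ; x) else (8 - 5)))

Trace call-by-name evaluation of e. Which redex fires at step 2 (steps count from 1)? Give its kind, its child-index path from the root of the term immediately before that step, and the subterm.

Answer: if at 1 : (if true then (let x = 9 in x) else (8 - 5))

Derivation:
step 0: (6 < (if (9 == 9) then (let x = 9 in x) else (8 - 5)))
step 1: [delta@1.0] (6 < (if true then (let x = 9 in x) else (8 - 5)))
step 2: [if@1] (6 < (let x = 9 in x))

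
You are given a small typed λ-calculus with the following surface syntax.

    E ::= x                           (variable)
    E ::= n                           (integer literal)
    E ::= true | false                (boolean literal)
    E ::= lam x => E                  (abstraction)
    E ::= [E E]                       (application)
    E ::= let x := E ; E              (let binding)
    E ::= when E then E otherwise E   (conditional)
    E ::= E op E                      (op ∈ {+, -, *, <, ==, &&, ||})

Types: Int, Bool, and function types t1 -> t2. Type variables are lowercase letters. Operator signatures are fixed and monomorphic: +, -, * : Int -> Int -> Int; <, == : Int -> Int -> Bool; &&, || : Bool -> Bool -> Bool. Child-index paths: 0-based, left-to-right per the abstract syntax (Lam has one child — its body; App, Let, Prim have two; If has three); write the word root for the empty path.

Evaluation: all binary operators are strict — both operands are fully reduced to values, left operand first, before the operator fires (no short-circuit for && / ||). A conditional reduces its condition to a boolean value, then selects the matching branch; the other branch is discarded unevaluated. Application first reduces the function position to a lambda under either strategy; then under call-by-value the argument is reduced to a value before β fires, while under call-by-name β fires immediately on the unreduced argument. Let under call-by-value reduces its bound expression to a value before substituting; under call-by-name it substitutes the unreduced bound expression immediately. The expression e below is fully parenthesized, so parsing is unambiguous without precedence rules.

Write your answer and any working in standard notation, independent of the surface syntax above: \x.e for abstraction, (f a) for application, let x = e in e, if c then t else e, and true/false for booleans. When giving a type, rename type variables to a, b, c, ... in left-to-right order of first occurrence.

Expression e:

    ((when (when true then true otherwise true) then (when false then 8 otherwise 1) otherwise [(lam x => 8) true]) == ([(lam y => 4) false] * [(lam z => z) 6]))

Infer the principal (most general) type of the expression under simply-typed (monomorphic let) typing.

Answer: Bool

Derivation:
  unify Bool ~ Bool
  unify Bool ~ Bool
  unify Bool ~ Bool
  unify Bool ~ Bool
  unify Int ~ Int
\x._ : a -> Int
  unify a -> Int ~ Bool -> b
  unify a ~ Bool
  unify Int ~ b
_ _ : Int
  unify Int ~ Int
  unify Int ~ Int
\y._ : c -> Int
  unify c -> Int ~ Bool -> d
  unify c ~ Bool
  unify Int ~ d
_ _ : Int
  unify Int ~ Int
z : e
\z._ : e -> e
  unify e -> e ~ Int -> f
  unify e ~ Int
  unify Int ~ f
_ _ : Int
  unify Int ~ Int
  unify Int ~ Int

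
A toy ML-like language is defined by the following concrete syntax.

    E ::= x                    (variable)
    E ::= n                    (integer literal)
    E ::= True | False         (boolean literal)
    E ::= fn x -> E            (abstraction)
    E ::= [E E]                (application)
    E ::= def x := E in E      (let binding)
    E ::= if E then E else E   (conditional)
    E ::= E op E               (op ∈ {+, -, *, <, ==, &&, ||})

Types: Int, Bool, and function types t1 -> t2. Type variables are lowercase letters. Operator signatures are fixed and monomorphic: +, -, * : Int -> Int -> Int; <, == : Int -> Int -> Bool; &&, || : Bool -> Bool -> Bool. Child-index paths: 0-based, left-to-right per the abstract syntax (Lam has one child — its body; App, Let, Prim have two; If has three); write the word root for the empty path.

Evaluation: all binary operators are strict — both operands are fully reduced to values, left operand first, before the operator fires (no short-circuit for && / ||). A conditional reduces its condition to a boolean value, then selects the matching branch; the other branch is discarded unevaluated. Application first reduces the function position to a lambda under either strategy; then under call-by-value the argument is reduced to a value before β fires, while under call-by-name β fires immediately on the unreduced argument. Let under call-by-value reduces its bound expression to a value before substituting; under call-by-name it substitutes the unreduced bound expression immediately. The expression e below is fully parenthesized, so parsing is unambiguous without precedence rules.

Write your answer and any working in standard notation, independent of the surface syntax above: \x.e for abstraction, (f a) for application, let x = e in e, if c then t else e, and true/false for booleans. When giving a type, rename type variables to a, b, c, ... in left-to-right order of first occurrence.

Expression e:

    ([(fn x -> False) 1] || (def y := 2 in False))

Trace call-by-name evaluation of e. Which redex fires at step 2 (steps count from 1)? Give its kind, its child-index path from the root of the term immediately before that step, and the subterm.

Trace:
step 0: (((\x.false) 1) || (let y = 2 in false))
step 1: [beta@0] (false || (let y = 2 in false))
step 2: [let@1] (false || false)

Answer: let at 1 : (let y = 2 in false)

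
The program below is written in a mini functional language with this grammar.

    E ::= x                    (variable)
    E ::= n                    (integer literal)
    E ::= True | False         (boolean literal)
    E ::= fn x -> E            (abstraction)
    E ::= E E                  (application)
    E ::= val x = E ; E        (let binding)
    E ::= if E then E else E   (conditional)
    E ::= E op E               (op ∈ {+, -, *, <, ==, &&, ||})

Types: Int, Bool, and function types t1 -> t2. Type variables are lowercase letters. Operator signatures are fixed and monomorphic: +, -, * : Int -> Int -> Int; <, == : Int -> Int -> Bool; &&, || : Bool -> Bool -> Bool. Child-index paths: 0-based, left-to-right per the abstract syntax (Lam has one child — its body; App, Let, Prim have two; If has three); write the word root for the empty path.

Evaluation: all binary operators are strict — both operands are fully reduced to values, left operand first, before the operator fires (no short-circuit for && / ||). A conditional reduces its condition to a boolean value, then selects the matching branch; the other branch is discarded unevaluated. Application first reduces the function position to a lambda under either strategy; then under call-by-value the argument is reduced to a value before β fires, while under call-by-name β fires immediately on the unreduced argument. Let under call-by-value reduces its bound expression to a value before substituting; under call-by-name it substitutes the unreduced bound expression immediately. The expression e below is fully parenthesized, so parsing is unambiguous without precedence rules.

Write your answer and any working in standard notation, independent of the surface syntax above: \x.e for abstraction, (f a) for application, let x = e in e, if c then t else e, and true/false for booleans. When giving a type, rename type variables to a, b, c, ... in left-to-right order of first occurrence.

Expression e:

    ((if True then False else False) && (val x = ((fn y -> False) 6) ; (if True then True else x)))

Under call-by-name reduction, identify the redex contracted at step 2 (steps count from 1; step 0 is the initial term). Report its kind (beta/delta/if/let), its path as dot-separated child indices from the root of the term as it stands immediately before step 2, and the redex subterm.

Working:
step 0: ((if true then false else false) && (let x = ((\y.false) 6) in (if true then true else x)))
step 1: [if@0] (false && (let x = ((\y.false) 6) in (if true then true else x)))
step 2: [let@1] (false && (if true then true else ((\y.false) 6)))

Answer: let at 1 : (let x = ((\y.false) 6) in (if true then true else x))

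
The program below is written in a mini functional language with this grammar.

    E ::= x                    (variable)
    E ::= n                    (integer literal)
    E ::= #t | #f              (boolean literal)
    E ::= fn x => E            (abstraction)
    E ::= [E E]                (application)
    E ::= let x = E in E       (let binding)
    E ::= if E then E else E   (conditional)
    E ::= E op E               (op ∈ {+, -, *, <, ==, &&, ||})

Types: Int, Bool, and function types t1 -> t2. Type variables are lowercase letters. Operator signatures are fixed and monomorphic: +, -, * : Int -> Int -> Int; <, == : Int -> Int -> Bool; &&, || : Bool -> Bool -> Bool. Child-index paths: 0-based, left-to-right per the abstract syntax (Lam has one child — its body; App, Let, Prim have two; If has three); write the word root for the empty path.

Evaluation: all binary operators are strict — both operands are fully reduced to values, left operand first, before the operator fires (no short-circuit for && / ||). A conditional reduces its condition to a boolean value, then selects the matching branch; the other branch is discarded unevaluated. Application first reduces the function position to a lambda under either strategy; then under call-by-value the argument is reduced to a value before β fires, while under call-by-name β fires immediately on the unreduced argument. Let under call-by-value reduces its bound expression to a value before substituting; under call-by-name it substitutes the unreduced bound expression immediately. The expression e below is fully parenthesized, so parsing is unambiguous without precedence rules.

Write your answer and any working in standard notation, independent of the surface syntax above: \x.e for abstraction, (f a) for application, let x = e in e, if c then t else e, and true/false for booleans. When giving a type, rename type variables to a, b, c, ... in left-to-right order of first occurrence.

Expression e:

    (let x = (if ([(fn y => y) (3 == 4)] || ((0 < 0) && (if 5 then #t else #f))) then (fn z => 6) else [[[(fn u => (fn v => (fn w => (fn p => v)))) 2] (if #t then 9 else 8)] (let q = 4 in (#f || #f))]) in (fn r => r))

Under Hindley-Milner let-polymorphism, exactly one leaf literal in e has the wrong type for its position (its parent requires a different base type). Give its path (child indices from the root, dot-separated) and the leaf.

Working:
y : a
\y._ : a -> a
  unify Int ~ Int
  unify Int ~ Int
  unify a -> a ~ Bool -> b
  unify a ~ Bool
  unify Bool ~ b
_ _ : Bool
  unify Bool ~ Bool
  unify Int ~ Int
  unify Int ~ Int
  unify Bool ~ Bool
  unify Int ~ Bool
  FAIL: mismatch Int ~ Bool

Answer: 0.0.1.1.0 : 5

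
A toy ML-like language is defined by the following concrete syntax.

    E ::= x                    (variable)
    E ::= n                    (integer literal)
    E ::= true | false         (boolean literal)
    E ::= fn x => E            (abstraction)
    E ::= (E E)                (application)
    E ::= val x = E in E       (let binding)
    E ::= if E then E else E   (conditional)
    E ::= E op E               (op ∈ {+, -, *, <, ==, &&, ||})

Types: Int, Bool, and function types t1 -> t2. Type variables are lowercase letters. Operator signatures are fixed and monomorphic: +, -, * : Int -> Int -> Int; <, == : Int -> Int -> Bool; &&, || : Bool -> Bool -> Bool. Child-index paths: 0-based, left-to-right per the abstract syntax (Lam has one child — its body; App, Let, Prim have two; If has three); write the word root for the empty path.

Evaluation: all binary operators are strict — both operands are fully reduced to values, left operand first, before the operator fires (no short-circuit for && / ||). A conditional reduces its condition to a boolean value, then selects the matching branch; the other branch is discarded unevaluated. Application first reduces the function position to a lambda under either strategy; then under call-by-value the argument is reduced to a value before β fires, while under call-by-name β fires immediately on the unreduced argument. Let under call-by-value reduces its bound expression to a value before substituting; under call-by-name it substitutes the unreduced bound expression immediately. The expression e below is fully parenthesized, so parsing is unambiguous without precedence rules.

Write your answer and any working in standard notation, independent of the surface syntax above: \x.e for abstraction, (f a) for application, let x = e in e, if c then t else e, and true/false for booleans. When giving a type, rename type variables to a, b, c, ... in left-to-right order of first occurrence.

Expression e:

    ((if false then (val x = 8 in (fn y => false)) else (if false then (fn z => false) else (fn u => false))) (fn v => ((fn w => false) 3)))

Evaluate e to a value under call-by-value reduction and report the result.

Answer: false

Derivation:
step 0: ((if false then (let x = 8 in (\y.false)) else (if false then (\z.false) else (\u.false))) (\v.((\w.false) 3)))
step 1: [if@0] ((if false then (\z.false) else (\u.false)) (\v.((\w.false) 3)))
step 2: [if@0] ((\u.false) (\v.((\w.false) 3)))
step 3: [beta@root] false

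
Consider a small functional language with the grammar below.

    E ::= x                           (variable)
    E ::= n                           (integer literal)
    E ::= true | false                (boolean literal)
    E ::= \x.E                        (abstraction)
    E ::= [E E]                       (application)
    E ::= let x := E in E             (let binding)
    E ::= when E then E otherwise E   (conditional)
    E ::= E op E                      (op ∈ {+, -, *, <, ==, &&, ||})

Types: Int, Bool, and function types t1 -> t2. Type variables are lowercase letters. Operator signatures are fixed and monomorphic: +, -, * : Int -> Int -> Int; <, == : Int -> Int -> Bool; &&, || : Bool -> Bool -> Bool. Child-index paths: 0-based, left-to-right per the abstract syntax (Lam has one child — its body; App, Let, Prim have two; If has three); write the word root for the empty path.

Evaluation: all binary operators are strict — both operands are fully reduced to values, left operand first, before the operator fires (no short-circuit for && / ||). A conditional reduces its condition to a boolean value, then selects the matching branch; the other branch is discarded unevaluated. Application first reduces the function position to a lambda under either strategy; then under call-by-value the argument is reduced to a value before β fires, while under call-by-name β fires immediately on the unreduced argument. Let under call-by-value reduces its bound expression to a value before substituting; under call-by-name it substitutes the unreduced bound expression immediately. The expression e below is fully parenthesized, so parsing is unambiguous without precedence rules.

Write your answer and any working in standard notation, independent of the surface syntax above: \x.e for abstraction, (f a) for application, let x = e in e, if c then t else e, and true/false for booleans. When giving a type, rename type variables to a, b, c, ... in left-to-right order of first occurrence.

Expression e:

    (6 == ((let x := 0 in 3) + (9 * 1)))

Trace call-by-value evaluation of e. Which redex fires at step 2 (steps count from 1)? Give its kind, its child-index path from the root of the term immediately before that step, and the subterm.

Answer: delta at 1.1 : (9 * 1)

Trace:
step 0: (6 == ((let x = 0 in 3) + (9 * 1)))
step 1: [let@1.0] (6 == (3 + (9 * 1)))
step 2: [delta@1.1] (6 == (3 + 9))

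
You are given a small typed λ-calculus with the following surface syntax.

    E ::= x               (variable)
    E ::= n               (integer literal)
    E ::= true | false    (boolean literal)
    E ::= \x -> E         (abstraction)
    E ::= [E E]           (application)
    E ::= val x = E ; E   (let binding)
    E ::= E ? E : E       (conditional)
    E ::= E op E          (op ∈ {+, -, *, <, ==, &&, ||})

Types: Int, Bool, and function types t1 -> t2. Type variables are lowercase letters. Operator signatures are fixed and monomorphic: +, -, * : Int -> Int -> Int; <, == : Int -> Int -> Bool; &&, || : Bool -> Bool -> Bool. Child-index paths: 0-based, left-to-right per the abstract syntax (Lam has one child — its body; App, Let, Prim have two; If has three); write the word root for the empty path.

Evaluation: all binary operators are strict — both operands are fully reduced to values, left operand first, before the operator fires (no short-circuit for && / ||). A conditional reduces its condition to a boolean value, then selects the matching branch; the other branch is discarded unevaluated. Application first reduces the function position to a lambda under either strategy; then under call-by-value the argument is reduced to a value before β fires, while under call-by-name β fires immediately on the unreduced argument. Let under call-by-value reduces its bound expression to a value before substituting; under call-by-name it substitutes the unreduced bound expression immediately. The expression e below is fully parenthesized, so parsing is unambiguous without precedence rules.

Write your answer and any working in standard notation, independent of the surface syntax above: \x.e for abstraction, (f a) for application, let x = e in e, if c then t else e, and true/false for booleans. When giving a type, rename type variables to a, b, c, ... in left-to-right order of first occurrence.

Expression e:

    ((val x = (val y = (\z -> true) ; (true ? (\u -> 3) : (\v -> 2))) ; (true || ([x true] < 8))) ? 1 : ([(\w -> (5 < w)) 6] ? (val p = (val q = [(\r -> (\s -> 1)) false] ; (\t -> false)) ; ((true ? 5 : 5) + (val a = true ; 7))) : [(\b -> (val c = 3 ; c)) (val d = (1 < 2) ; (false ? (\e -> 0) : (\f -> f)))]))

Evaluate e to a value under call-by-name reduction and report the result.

Answer: 1

Working:
step 0: (if (let x = (let y = (\z.true) in (if true then (\u.3) else (\v.2))) in (true || ((x true) < 8))) then 1 else (if ((\w.(5 < w)) 6) then (let p = (let q = ((\r.(\s.1)) false) in (\t.false)) in ((if true then 5 else 5) + (let a = true in 7))) else ((\b.(let c = 3 in c)) (let d = (1 < 2) in (if false then (\e.0) else (\f.f))))))
step 1: [let@0] (if (true || (((let y = (\z.true) in (if true then (\u.3) else (\v.2))) true) < 8)) then 1 else (if ((\w.(5 < w)) 6) then (let p = (let q = ((\r.(\s.1)) false) in (\t.false)) in ((if true then 5 else 5) + (let a = true in 7))) else ((\b.(let c = 3 in c)) (let d = (1 < 2) in (if false then (\e.0) else (\f.f))))))
step 2: [let@0.1.0.0] (if (true || (((if true then (\u.3) else (\v.2)) true) < 8)) then 1 else (if ((\w.(5 < w)) 6) then (let p = (let q = ((\r.(\s.1)) false) in (\t.false)) in ((if true then 5 else 5) + (let a = true in 7))) else ((\b.(let c = 3 in c)) (let d = (1 < 2) in (if false then (\e.0) else (\f.f))))))
step 3: [if@0.1.0.0] (if (true || (((\u.3) true) < 8)) then 1 else (if ((\w.(5 < w)) 6) then (let p = (let q = ((\r.(\s.1)) false) in (\t.false)) in ((if true then 5 else 5) + (let a = true in 7))) else ((\b.(let c = 3 in c)) (let d = (1 < 2) in (if false then (\e.0) else (\f.f))))))
step 4: [beta@0.1.0] (if (true || (3 < 8)) then 1 else (if ((\w.(5 < w)) 6) then (let p = (let q = ((\r.(\s.1)) false) in (\t.false)) in ((if true then 5 else 5) + (let a = true in 7))) else ((\b.(let c = 3 in c)) (let d = (1 < 2) in (if false then (\e.0) else (\f.f))))))
step 5: [delta@0.1] (if (true || true) then 1 else (if ((\w.(5 < w)) 6) then (let p = (let q = ((\r.(\s.1)) false) in (\t.false)) in ((if true then 5 else 5) + (let a = true in 7))) else ((\b.(let c = 3 in c)) (let d = (1 < 2) in (if false then (\e.0) else (\f.f))))))
step 6: [delta@0] (if true then 1 else (if ((\w.(5 < w)) 6) then (let p = (let q = ((\r.(\s.1)) false) in (\t.false)) in ((if true then 5 else 5) + (let a = true in 7))) else ((\b.(let c = 3 in c)) (let d = (1 < 2) in (if false then (\e.0) else (\f.f))))))
step 7: [if@root] 1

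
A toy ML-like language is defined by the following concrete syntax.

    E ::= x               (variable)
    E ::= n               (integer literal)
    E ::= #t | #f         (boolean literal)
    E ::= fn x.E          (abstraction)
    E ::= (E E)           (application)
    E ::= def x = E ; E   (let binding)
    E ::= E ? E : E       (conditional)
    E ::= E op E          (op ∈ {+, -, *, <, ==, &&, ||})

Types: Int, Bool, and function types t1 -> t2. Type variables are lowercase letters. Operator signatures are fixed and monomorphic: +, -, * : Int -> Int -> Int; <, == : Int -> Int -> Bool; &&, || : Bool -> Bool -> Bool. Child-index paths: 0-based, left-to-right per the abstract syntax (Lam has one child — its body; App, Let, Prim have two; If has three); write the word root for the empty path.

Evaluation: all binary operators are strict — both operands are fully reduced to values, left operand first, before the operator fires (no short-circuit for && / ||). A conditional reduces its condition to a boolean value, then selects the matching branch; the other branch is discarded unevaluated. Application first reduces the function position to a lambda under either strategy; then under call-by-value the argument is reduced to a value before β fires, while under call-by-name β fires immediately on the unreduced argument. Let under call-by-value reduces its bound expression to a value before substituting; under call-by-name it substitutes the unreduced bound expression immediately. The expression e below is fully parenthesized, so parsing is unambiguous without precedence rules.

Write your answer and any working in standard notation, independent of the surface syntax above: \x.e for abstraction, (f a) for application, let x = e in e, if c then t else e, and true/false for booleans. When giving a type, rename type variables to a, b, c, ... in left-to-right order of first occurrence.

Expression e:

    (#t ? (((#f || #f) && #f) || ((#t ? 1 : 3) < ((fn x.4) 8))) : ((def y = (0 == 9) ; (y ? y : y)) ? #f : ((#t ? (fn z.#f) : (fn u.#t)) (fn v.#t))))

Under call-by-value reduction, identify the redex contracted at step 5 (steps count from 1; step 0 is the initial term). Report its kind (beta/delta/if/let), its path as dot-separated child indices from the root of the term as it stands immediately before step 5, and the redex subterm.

Answer: beta at 1.1 : ((\x.4) 8)

Derivation:
step 0: (if true then (((false || false) && false) || ((if true then 1 else 3) < ((\x.4) 8))) else (if (let y = (0 == 9) in (if y then y else y)) then false else ((if true then (\z.false) else (\u.true)) (\v.true))))
step 1: [if@root] (((false || false) && false) || ((if true then 1 else 3) < ((\x.4) 8)))
step 2: [delta@0.0] ((false && false) || ((if true then 1 else 3) < ((\x.4) 8)))
step 3: [delta@0] (false || ((if true then 1 else 3) < ((\x.4) 8)))
step 4: [if@1.0] (false || (1 < ((\x.4) 8)))
step 5: [beta@1.1] (false || (1 < 4))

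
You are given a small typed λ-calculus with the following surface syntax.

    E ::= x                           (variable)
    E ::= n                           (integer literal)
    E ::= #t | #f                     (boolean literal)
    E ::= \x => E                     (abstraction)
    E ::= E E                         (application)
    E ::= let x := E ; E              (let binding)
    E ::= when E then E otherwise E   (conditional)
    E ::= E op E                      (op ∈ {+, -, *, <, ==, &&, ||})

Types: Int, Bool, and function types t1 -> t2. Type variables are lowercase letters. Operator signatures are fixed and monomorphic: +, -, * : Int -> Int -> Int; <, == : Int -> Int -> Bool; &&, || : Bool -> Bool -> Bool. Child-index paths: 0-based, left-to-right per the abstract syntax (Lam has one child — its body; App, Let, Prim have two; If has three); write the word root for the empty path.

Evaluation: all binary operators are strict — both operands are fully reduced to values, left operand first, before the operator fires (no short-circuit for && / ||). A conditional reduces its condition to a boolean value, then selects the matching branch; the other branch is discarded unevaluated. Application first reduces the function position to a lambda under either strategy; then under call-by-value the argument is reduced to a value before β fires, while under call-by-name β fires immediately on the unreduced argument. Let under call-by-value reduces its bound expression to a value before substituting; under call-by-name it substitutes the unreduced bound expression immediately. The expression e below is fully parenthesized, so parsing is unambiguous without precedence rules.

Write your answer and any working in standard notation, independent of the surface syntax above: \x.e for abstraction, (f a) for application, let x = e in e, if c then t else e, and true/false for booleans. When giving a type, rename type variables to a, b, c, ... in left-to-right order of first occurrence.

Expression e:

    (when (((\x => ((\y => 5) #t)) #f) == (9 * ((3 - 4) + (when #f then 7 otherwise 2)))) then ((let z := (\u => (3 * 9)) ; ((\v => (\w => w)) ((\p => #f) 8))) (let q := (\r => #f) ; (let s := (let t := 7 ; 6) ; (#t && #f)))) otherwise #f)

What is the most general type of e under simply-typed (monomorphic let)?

Working:
\y._ : b -> Int
  unify b -> Int ~ Bool -> c
  unify b ~ Bool
  unify Int ~ c
_ _ : Int
\x._ : a -> Int
  unify a -> Int ~ Bool -> d
  unify a ~ Bool
  unify Int ~ d
_ _ : Int
  unify Int ~ Int
  unify Int ~ Int
  unify Int ~ Int
  unify Int ~ Int
  unify Int ~ Int
  unify Bool ~ Bool
  unify Int ~ Int
  unify Int ~ Int
  unify Int ~ Int
  unify Int ~ Int
  unify Bool ~ Bool
  unify Int ~ Int
  unify Int ~ Int
\u._ : e -> Int
let z : e -> Int
w : g
\w._ : g -> g
\v._ : f -> g -> g
\p._ : h -> Bool
  unify h -> Bool ~ Int -> i
  unify h ~ Int
  unify Bool ~ i
_ _ : Bool
  unify f -> g -> g ~ Bool -> j
  unify f ~ Bool
  unify g -> g ~ j
_ _ : g -> g
\r._ : k -> Bool
let q : k -> Bool
let t : Int
let s : Int
  unify Bool ~ Bool
  unify Bool ~ Bool
  unify g -> g ~ Bool -> l
  unify g ~ Bool
  unify Bool ~ l
_ _ : Bool
  unify Bool ~ Bool

Answer: Bool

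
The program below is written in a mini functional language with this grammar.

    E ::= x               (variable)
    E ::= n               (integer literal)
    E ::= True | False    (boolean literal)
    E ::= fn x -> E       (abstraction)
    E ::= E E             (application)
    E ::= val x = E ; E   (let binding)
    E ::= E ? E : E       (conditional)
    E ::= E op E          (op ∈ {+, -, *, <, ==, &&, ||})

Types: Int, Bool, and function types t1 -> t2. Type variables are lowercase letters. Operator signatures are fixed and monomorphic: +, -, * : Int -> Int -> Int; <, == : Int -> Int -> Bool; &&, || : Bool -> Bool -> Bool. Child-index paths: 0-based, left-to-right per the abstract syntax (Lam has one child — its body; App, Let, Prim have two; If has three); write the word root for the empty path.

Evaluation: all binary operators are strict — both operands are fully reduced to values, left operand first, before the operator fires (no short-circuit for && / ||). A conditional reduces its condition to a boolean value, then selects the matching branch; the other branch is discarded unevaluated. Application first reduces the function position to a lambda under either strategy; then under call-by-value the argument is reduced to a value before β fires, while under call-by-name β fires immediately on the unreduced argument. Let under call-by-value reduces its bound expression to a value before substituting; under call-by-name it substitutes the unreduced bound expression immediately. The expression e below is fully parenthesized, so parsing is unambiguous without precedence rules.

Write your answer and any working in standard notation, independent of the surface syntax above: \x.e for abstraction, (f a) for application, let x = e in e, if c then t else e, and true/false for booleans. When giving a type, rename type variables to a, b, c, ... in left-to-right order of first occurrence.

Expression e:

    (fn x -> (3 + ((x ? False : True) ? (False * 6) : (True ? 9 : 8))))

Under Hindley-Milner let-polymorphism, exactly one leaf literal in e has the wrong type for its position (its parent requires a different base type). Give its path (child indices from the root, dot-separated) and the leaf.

Working:
  unify Int ~ Int
x : a
  unify a ~ Bool
  unify Bool ~ Bool
  unify Bool ~ Bool
  unify Bool ~ Int
  FAIL: mismatch Bool ~ Int

Answer: 0.1.1.0 : false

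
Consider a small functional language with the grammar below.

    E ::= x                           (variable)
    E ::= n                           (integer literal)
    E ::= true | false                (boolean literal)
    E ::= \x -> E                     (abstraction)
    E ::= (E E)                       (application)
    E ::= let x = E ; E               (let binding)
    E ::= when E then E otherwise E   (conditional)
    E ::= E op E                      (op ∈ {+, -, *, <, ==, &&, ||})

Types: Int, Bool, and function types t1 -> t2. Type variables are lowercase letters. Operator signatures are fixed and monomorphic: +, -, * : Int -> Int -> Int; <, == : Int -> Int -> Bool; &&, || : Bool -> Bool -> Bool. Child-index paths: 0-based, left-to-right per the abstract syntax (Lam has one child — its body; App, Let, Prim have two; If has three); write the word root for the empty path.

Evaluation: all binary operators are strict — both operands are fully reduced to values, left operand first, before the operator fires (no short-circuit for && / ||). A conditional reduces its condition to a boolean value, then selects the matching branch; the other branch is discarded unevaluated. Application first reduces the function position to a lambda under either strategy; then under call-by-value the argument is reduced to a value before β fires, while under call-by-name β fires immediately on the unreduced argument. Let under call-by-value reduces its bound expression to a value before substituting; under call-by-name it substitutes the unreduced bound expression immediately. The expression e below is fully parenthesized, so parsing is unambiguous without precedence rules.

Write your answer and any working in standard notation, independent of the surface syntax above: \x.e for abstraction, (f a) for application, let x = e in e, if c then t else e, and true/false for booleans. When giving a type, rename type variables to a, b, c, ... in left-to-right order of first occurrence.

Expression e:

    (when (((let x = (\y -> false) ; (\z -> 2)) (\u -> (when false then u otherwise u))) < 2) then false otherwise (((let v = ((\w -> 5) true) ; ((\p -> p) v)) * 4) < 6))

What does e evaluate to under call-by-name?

Answer: false

Working:
step 0: (if (((let x = (\y.false) in (\z.2)) (\u.(if false then u else u))) < 2) then false else (((let v = ((\w.5) true) in ((\p.p) v)) * 4) < 6))
step 1: [let@0.0.0] (if (((\z.2) (\u.(if false then u else u))) < 2) then false else (((let v = ((\w.5) true) in ((\p.p) v)) * 4) < 6))
step 2: [beta@0.0] (if (2 < 2) then false else (((let v = ((\w.5) true) in ((\p.p) v)) * 4) < 6))
step 3: [delta@0] (if false then false else (((let v = ((\w.5) true) in ((\p.p) v)) * 4) < 6))
step 4: [if@root] (((let v = ((\w.5) true) in ((\p.p) v)) * 4) < 6)
step 5: [let@0.0] ((((\p.p) ((\w.5) true)) * 4) < 6)
step 6: [beta@0.0] ((((\w.5) true) * 4) < 6)
step 7: [beta@0.0] ((5 * 4) < 6)
step 8: [delta@0] (20 < 6)
step 9: [delta@root] false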